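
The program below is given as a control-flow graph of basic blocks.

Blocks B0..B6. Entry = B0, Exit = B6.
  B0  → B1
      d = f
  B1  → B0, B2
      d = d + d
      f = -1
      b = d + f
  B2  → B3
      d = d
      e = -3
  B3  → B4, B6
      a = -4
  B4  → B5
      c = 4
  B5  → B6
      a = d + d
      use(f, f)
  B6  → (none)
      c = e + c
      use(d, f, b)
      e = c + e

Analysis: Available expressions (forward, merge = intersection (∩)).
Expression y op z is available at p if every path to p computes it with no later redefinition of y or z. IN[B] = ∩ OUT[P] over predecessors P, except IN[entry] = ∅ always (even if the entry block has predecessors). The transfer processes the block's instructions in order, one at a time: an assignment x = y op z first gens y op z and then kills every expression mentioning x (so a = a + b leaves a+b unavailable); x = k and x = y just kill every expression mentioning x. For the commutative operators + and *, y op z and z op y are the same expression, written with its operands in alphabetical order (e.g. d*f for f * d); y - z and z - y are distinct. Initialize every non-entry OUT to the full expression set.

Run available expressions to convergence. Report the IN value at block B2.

Answer: {d+f}

Derivation:
Fixpoint table:
  B0:  IN={}  OUT={}
  B1:  IN={}  OUT={d+f}
  B2:  IN={d+f}  OUT={}
  B3:  IN={}  OUT={}
  B4:  IN={}  OUT={}
  B5:  IN={}  OUT={d+d}
  B6:  IN={}  OUT={}

Merge at B2: IN[B2] = OUT[B1] = {d+f}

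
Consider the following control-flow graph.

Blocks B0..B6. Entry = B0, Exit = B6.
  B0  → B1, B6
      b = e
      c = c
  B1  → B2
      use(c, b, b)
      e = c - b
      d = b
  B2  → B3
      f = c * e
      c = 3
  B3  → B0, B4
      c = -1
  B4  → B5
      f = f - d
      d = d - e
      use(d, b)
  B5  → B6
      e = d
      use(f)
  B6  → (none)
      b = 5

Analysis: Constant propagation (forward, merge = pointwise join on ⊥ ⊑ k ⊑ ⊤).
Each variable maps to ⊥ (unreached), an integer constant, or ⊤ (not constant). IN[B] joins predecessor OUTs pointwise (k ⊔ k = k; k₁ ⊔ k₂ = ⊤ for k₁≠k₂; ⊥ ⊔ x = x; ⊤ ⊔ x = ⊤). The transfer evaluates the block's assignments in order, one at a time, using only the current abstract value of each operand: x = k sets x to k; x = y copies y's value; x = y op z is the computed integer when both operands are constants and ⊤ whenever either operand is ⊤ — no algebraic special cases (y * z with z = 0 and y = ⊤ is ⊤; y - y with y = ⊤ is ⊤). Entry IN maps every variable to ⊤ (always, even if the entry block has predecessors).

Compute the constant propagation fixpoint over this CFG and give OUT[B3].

Answer: {a: ⊤, b: ⊤, c: -1, d: ⊤, e: ⊤, f: ⊤}

Derivation:
Fixpoint table:
  B0:  IN=(all ⊤)  OUT=(all ⊤)
  B1:  IN=(all ⊤)  OUT=(all ⊤)
  B2:  IN=(all ⊤)  OUT={c:3; rest ⊤}
  B3:  IN={c:3; rest ⊤}  OUT={c:-1; rest ⊤}
  B4:  IN={c:-1; rest ⊤}  OUT={c:-1; rest ⊤}
  B5:  IN={c:-1; rest ⊤}  OUT={c:-1; rest ⊤}
  B6:  IN=(all ⊤)  OUT={b:5; rest ⊤}

Merge at B3: IN[B3] = OUT[B2] = {a: ⊤, b: ⊤, c: 3, d: ⊤, e: ⊤, f: ⊤}
Applying B3's transfer function to that IN value gives OUT[B3] (row B3 above).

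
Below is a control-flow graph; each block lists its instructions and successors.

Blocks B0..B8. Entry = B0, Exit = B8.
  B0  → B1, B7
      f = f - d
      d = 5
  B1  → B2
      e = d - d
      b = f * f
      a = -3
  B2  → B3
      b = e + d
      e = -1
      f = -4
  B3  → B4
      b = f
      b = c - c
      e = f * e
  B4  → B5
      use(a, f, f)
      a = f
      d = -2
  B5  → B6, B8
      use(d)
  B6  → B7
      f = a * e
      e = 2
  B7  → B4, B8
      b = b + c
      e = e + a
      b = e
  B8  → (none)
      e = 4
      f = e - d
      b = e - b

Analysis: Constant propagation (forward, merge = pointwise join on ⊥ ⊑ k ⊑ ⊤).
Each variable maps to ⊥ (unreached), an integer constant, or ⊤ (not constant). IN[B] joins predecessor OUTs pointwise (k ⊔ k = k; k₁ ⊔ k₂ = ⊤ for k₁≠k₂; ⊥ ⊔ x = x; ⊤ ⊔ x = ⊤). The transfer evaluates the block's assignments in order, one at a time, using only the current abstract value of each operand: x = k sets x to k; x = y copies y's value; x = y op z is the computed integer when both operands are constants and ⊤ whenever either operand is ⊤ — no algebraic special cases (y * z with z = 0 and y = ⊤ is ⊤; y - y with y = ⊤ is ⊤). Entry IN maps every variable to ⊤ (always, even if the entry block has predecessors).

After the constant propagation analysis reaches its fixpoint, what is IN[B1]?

Answer: {a: ⊤, b: ⊤, c: ⊤, d: 5, e: ⊤, f: ⊤}

Working:
Fixpoint table:
  B0:  IN=(all ⊤)  OUT={d:5; rest ⊤}
  B1:  IN={d:5; rest ⊤}  OUT={a:-3, d:5, e:0; rest ⊤}
  B2:  IN={a:-3, d:5, e:0; rest ⊤}  OUT={a:-3, b:5, d:5, e:-1, f:-4; rest ⊤}
  B3:  IN={a:-3, b:5, d:5, e:-1, f:-4; rest ⊤}  OUT={a:-3, d:5, e:4, f:-4; rest ⊤}
  B4:  IN=(all ⊤)  OUT={d:-2; rest ⊤}
  B5:  IN={d:-2; rest ⊤}  OUT={d:-2; rest ⊤}
  B6:  IN={d:-2; rest ⊤}  OUT={d:-2, e:2; rest ⊤}
  B7:  IN=(all ⊤)  OUT=(all ⊤)
  B8:  IN=(all ⊤)  OUT={e:4; rest ⊤}

Merge at B1: IN[B1] = OUT[B0] = {a: ⊤, b: ⊤, c: ⊤, d: 5, e: ⊤, f: ⊤}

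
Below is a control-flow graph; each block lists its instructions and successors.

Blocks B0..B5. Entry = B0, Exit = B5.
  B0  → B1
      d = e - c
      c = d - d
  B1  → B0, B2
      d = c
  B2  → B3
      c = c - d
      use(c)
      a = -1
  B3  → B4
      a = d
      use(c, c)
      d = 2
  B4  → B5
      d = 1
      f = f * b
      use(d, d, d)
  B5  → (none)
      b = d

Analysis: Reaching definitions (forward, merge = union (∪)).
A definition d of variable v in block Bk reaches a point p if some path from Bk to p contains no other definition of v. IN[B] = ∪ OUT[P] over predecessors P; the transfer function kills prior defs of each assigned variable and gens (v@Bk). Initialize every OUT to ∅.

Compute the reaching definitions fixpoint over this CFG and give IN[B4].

Answer: {a@B3, c@B2, d@B3}

Derivation:
Converged values:
  B0:  IN={c@B0, d@B1}  OUT={c@B0, d@B0}
  B1:  IN={c@B0, d@B0}  OUT={c@B0, d@B1}
  B2:  IN={c@B0, d@B1}  OUT={a@B2, c@B2, d@B1}
  B3:  IN={a@B2, c@B2, d@B1}  OUT={a@B3, c@B2, d@B3}
  B4:  IN={a@B3, c@B2, d@B3}  OUT={a@B3, c@B2, d@B4, f@B4}
  B5:  IN={a@B3, c@B2, d@B4, f@B4}  OUT={a@B3, b@B5, c@B2, d@B4, f@B4}

Merge at B4: IN[B4] = OUT[B3] = {a@B3, c@B2, d@B3}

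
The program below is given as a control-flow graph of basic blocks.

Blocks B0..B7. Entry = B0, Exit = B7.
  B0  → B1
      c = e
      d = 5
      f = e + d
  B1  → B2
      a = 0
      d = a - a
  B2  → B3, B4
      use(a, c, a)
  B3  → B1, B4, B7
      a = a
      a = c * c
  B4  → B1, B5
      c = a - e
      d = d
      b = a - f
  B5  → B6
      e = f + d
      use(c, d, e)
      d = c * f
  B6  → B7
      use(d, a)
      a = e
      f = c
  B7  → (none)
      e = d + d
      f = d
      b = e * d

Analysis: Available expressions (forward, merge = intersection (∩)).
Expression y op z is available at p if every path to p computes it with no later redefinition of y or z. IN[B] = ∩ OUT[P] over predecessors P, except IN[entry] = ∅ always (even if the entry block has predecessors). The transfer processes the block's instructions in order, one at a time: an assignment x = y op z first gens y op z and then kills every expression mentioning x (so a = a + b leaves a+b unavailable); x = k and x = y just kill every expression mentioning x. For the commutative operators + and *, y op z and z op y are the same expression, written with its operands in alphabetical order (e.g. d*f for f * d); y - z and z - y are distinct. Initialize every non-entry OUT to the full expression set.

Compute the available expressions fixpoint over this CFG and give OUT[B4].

Fixpoint table:
  B0: | IN={} | OUT={d+e}
  B1: | IN={} | OUT={a-a}
  B2: | IN={a-a} | OUT={a-a}
  B3: | IN={a-a} | OUT={c*c}
  B4: | IN={} | OUT={a-e, a-f}
  B5: | IN={a-e, a-f} | OUT={a-f, c*f}
  B6: | IN={a-f, c*f} | OUT={}
  B7: | IN={} | OUT={d*e, d+d}

Merge at B4: IN[B4] = OUT[B2] ∩ OUT[B3] = {}
Applying B4's transfer function to that IN value gives OUT[B4] (row B4 above).

Answer: {a-e, a-f}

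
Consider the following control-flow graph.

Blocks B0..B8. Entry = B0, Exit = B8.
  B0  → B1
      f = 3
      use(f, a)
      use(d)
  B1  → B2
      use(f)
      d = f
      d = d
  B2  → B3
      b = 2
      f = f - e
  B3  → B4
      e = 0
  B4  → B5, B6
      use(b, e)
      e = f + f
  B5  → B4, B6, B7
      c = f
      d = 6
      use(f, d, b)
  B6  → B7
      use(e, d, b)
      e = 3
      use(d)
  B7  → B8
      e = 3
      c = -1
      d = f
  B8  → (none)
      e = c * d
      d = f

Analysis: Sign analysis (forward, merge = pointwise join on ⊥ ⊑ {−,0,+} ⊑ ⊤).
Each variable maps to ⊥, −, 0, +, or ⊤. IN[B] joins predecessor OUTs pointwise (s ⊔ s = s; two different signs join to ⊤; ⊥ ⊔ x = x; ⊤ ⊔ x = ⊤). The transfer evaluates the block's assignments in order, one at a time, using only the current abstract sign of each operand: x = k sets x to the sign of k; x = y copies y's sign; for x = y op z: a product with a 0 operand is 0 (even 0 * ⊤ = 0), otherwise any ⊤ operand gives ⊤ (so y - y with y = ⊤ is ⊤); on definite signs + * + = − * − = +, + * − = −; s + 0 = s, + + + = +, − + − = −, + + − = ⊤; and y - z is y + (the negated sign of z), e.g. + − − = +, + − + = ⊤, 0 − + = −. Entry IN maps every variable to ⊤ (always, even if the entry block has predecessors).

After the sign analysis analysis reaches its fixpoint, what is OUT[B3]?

Fixpoint table:
  B0: | IN=(all ⊤) | OUT={f:+; rest ⊤}
  B1: | IN={f:+; rest ⊤} | OUT={d:+, f:+; rest ⊤}
  B2: | IN={d:+, f:+; rest ⊤} | OUT={b:+, d:+; rest ⊤}
  B3: | IN={b:+, d:+; rest ⊤} | OUT={b:+, d:+, e:0; rest ⊤}
  B4: | IN={b:+, d:+; rest ⊤} | OUT={b:+, d:+; rest ⊤}
  B5: | IN={b:+, d:+; rest ⊤} | OUT={b:+, d:+; rest ⊤}
  B6: | IN={b:+, d:+; rest ⊤} | OUT={b:+, d:+, e:+; rest ⊤}
  B7: | IN={b:+, d:+; rest ⊤} | OUT={b:+, c:-, e:+; rest ⊤}
  B8: | IN={b:+, c:-, e:+; rest ⊤} | OUT={b:+, c:-; rest ⊤}

Merge at B3: IN[B3] = OUT[B2] = {a: ⊤, b: +, c: ⊤, d: +, e: ⊤, f: ⊤}
Applying B3's transfer function to that IN value gives OUT[B3] (row B3 above).

Answer: {a: ⊤, b: +, c: ⊤, d: +, e: 0, f: ⊤}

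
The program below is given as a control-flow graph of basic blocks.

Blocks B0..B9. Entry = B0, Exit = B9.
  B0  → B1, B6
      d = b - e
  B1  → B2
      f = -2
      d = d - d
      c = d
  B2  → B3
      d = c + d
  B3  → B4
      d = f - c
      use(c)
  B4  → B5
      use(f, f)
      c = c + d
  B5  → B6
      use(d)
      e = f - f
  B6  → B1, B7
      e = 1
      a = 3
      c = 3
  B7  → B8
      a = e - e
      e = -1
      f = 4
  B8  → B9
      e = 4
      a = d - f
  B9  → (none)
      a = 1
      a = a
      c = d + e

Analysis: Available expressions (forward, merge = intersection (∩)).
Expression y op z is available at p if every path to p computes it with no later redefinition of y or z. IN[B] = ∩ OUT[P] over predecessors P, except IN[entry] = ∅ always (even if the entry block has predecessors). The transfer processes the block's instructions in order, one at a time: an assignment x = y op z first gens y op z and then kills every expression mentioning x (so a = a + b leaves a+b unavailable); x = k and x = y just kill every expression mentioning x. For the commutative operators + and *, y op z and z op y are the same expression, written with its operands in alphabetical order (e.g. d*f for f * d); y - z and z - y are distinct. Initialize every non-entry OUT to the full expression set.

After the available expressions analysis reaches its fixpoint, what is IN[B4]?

Answer: {f-c}

Derivation:
Per-block solution:
  B0:   IN={}   OUT={b-e}
  B1:   IN={}   OUT={}
  B2:   IN={}   OUT={}
  B3:   IN={}   OUT={f-c}
  B4:   IN={f-c}   OUT={}
  B5:   IN={}   OUT={f-f}
  B6:   IN={}   OUT={}
  B7:   IN={}   OUT={}
  B8:   IN={}   OUT={d-f}
  B9:   IN={d-f}   OUT={d+e, d-f}

Merge at B4: IN[B4] = OUT[B3] = {f-c}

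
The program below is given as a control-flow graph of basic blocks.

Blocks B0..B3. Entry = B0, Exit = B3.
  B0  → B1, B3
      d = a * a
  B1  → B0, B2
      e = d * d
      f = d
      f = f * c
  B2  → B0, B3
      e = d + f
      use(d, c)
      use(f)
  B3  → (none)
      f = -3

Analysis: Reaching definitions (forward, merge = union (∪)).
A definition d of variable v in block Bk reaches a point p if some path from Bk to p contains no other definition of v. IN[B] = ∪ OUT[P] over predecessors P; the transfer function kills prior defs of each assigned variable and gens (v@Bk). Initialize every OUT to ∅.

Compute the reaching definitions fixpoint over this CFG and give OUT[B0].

Fixpoint table:
  B0: | IN={d@B0, e@B1, e@B2, f@B1} | OUT={d@B0, e@B1, e@B2, f@B1}
  B1: | IN={d@B0, e@B1, e@B2, f@B1} | OUT={d@B0, e@B1, f@B1}
  B2: | IN={d@B0, e@B1, f@B1} | OUT={d@B0, e@B2, f@B1}
  B3: | IN={d@B0, e@B1, e@B2, f@B1} | OUT={d@B0, e@B1, e@B2, f@B3}

Merge at B0 (entry node, so the boundary value {} is joined with the incoming edge(s)): IN[B0] = {} ⊔ OUT[B1] ⊔ OUT[B2] = {d@B0, e@B1, e@B2, f@B1}
Applying B0's transfer function to that IN value gives OUT[B0] (row B0 above).

Answer: {d@B0, e@B1, e@B2, f@B1}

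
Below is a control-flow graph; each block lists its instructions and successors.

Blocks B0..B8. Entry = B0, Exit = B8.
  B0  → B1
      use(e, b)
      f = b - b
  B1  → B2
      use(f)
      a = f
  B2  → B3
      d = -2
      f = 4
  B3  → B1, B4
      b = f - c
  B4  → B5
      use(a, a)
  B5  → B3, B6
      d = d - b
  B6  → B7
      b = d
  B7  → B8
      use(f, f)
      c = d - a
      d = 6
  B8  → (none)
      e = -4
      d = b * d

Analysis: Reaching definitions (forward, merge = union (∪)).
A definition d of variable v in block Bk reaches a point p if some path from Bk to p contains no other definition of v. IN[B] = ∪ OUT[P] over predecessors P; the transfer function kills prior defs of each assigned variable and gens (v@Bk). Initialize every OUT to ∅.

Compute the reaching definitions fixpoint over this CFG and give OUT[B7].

Answer: {a@B1, b@B6, c@B7, d@B7, f@B2}

Derivation:
Converged values:
  B0:   IN={}   OUT={f@B0}
  B1:   IN={a@B1, b@B3, d@B2, d@B5, f@B0, f@B2}   OUT={a@B1, b@B3, d@B2, d@B5, f@B0, f@B2}
  B2:   IN={a@B1, b@B3, d@B2, d@B5, f@B0, f@B2}   OUT={a@B1, b@B3, d@B2, f@B2}
  B3:   IN={a@B1, b@B3, d@B2, d@B5, f@B2}   OUT={a@B1, b@B3, d@B2, d@B5, f@B2}
  B4:   IN={a@B1, b@B3, d@B2, d@B5, f@B2}   OUT={a@B1, b@B3, d@B2, d@B5, f@B2}
  B5:   IN={a@B1, b@B3, d@B2, d@B5, f@B2}   OUT={a@B1, b@B3, d@B5, f@B2}
  B6:   IN={a@B1, b@B3, d@B5, f@B2}   OUT={a@B1, b@B6, d@B5, f@B2}
  B7:   IN={a@B1, b@B6, d@B5, f@B2}   OUT={a@B1, b@B6, c@B7, d@B7, f@B2}
  B8:   IN={a@B1, b@B6, c@B7, d@B7, f@B2}   OUT={a@B1, b@B6, c@B7, d@B8, e@B8, f@B2}

Merge at B7: IN[B7] = OUT[B6] = {a@B1, b@B6, d@B5, f@B2}
Applying B7's transfer function to that IN value gives OUT[B7] (row B7 above).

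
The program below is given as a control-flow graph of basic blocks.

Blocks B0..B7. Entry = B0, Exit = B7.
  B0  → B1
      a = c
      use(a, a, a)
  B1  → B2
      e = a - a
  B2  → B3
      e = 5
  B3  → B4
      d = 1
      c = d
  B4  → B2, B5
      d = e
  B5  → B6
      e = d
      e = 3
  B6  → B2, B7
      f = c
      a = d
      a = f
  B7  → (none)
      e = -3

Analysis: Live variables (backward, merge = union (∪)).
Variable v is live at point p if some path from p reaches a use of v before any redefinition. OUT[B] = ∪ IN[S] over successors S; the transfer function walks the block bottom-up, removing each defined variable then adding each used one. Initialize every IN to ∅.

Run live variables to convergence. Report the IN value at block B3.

Converged values:
  B0:  IN={c}  OUT={a}
  B1:  IN={a}  OUT={}
  B2:  IN={}  OUT={e}
  B3:  IN={e}  OUT={c, e}
  B4:  IN={c, e}  OUT={c, d}
  B5:  IN={c, d}  OUT={c, d}
  B6:  IN={c, d}  OUT={}
  B7:  IN={}  OUT={}

Merge at B3: OUT[B3] = IN[B4] = {c, e}
Applying B3's transfer function to that OUT value gives IN[B3] (row B3 above).

Answer: {e}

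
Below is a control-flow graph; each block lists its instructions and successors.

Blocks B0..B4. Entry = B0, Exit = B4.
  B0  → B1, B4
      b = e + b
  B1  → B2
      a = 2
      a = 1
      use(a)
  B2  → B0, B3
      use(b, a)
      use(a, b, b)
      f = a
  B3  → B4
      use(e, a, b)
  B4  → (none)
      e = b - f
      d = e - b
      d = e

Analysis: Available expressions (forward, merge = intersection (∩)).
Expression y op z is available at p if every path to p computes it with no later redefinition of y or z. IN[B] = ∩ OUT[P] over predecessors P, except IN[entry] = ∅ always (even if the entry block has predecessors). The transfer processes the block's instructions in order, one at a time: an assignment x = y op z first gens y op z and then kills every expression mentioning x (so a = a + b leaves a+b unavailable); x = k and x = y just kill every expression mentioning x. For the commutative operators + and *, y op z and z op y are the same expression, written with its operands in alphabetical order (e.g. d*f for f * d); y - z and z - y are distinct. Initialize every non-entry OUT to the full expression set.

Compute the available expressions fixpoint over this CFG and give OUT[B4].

Answer: {b-f, e-b}

Trace:
Fixpoint table:
  B0: | IN={} | OUT={}
  B1: | IN={} | OUT={}
  B2: | IN={} | OUT={}
  B3: | IN={} | OUT={}
  B4: | IN={} | OUT={b-f, e-b}

Merge at B4: IN[B4] = OUT[B0] ∩ OUT[B3] = {}
Applying B4's transfer function to that IN value gives OUT[B4] (row B4 above).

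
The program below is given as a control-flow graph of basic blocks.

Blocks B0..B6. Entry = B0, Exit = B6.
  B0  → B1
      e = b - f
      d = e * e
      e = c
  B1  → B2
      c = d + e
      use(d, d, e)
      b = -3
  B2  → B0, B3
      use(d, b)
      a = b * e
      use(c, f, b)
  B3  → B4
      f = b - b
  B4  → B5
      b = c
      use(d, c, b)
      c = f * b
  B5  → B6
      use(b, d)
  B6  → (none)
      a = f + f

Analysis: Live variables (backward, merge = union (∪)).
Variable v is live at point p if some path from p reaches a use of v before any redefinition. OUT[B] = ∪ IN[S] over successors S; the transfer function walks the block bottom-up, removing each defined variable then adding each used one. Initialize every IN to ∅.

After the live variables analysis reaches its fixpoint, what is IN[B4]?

Per-block solution:
  B0:   IN={b, c, f}   OUT={d, e, f}
  B1:   IN={d, e, f}   OUT={b, c, d, e, f}
  B2:   IN={b, c, d, e, f}   OUT={b, c, d, f}
  B3:   IN={b, c, d}   OUT={c, d, f}
  B4:   IN={c, d, f}   OUT={b, d, f}
  B5:   IN={b, d, f}   OUT={f}
  B6:   IN={f}   OUT={}

Merge at B4: OUT[B4] = IN[B5] = {b, d, f}
Applying B4's transfer function to that OUT value gives IN[B4] (row B4 above).

Answer: {c, d, f}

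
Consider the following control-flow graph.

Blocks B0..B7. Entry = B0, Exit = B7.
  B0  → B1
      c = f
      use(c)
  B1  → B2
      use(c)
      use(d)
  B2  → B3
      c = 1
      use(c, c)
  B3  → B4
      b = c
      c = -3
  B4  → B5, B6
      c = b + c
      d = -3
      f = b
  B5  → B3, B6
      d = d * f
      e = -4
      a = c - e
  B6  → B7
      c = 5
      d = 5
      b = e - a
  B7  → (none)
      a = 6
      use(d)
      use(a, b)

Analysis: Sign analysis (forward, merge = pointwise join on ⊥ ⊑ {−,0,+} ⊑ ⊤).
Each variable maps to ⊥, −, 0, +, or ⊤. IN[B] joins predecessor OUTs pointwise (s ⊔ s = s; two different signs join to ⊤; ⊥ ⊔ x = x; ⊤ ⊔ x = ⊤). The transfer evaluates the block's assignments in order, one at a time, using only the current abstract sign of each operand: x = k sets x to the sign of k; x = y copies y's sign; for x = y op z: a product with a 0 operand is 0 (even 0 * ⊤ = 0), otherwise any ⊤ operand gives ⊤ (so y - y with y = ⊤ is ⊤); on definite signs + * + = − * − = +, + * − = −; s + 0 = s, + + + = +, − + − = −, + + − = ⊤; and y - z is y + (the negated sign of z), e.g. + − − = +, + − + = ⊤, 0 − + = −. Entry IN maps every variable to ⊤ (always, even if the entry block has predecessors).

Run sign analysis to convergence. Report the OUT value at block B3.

Per-block solution:
  B0:  IN=(all ⊤)  OUT=(all ⊤)
  B1:  IN=(all ⊤)  OUT=(all ⊤)
  B2:  IN=(all ⊤)  OUT={c:+; rest ⊤}
  B3:  IN=(all ⊤)  OUT={c:-; rest ⊤}
  B4:  IN={c:-; rest ⊤}  OUT={d:-; rest ⊤}
  B5:  IN={d:-; rest ⊤}  OUT={e:-; rest ⊤}
  B6:  IN=(all ⊤)  OUT={c:+, d:+; rest ⊤}
  B7:  IN={c:+, d:+; rest ⊤}  OUT={a:+, c:+, d:+; rest ⊤}

Merge at B3: IN[B3] = OUT[B2] ⊔ OUT[B5] = {a: ⊤, b: ⊤, c: ⊤, d: ⊤, e: ⊤, f: ⊤}
Applying B3's transfer function to that IN value gives OUT[B3] (row B3 above).

Answer: {a: ⊤, b: ⊤, c: -, d: ⊤, e: ⊤, f: ⊤}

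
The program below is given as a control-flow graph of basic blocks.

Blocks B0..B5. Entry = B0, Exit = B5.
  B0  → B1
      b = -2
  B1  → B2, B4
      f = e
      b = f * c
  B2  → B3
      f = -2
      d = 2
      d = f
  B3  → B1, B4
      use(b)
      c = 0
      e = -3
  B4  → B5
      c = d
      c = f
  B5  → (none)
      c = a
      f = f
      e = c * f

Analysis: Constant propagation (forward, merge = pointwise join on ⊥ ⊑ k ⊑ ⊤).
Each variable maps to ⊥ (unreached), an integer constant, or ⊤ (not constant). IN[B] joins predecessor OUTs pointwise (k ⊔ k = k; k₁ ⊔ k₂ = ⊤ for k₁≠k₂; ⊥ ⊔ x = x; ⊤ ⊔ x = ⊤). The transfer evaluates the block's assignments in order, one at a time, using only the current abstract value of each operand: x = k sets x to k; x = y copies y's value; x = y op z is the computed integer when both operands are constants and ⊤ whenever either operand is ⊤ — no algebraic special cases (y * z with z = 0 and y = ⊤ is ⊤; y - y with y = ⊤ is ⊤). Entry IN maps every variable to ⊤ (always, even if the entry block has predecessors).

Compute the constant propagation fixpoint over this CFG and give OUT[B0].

Answer: {a: ⊤, b: -2, c: ⊤, d: ⊤, e: ⊤, f: ⊤}

Derivation:
Fixpoint table:
  B0: | IN=(all ⊤) | OUT={b:-2; rest ⊤}
  B1: | IN=(all ⊤) | OUT=(all ⊤)
  B2: | IN=(all ⊤) | OUT={d:-2, f:-2; rest ⊤}
  B3: | IN={d:-2, f:-2; rest ⊤} | OUT={c:0, d:-2, e:-3, f:-2; rest ⊤}
  B4: | IN=(all ⊤) | OUT=(all ⊤)
  B5: | IN=(all ⊤) | OUT=(all ⊤)

B0 is the boundary node: IN[B0] = {a: ⊤, b: ⊤, c: ⊤, d: ⊤, e: ⊤, f: ⊤}
Applying B0's transfer function to that IN value gives OUT[B0] (row B0 above).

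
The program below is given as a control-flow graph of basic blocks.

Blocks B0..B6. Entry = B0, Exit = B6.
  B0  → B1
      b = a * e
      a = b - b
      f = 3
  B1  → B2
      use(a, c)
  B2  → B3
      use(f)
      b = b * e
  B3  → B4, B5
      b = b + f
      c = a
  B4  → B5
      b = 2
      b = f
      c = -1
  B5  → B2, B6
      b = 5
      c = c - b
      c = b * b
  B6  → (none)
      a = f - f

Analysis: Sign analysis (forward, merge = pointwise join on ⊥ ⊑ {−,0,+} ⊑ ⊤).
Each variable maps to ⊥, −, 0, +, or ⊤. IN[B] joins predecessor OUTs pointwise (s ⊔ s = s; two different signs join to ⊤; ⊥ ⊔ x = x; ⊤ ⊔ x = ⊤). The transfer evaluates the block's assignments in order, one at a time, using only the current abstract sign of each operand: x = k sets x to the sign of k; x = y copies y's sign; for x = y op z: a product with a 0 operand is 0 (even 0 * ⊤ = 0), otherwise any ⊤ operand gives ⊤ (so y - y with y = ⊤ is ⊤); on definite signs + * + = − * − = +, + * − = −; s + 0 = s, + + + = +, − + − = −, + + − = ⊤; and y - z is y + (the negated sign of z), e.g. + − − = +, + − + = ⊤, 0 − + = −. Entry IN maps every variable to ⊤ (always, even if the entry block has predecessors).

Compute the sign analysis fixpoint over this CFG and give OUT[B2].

Answer: {a: ⊤, b: ⊤, c: ⊤, d: ⊤, e: ⊤, f: +}

Working:
Converged values:
  B0: | IN=(all ⊤) | OUT={f:+; rest ⊤}
  B1: | IN={f:+; rest ⊤} | OUT={f:+; rest ⊤}
  B2: | IN={f:+; rest ⊤} | OUT={f:+; rest ⊤}
  B3: | IN={f:+; rest ⊤} | OUT={f:+; rest ⊤}
  B4: | IN={f:+; rest ⊤} | OUT={b:+, c:-, f:+; rest ⊤}
  B5: | IN={f:+; rest ⊤} | OUT={b:+, c:+, f:+; rest ⊤}
  B6: | IN={b:+, c:+, f:+; rest ⊤} | OUT={b:+, c:+, f:+; rest ⊤}

Merge at B2: IN[B2] = OUT[B1] ⊔ OUT[B5] = {a: ⊤, b: ⊤, c: ⊤, d: ⊤, e: ⊤, f: +}
Applying B2's transfer function to that IN value gives OUT[B2] (row B2 above).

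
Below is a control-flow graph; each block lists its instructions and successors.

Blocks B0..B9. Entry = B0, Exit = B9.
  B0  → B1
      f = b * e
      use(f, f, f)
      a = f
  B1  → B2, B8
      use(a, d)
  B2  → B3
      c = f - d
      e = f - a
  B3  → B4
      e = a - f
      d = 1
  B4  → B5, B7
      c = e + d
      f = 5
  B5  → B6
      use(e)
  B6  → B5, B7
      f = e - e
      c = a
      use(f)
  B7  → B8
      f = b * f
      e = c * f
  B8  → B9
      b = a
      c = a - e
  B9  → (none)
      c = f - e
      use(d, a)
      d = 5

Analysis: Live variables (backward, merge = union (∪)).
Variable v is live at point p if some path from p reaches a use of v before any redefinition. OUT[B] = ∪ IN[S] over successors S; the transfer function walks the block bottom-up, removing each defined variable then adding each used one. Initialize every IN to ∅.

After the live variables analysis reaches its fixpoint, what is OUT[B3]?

Answer: {a, b, d, e}

Working:
Converged values:
  B0:   IN={b, d, e}   OUT={a, b, d, e, f}
  B1:   IN={a, b, d, e, f}   OUT={a, b, d, e, f}
  B2:   IN={a, b, d, f}   OUT={a, b, f}
  B3:   IN={a, b, f}   OUT={a, b, d, e}
  B4:   IN={a, b, d, e}   OUT={a, b, c, d, e, f}
  B5:   IN={a, b, d, e}   OUT={a, b, d, e}
  B6:   IN={a, b, d, e}   OUT={a, b, c, d, e, f}
  B7:   IN={a, b, c, d, f}   OUT={a, d, e, f}
  B8:   IN={a, d, e, f}   OUT={a, d, e, f}
  B9:   IN={a, d, e, f}   OUT={}

Merge at B3: OUT[B3] = IN[B4] = {a, b, d, e}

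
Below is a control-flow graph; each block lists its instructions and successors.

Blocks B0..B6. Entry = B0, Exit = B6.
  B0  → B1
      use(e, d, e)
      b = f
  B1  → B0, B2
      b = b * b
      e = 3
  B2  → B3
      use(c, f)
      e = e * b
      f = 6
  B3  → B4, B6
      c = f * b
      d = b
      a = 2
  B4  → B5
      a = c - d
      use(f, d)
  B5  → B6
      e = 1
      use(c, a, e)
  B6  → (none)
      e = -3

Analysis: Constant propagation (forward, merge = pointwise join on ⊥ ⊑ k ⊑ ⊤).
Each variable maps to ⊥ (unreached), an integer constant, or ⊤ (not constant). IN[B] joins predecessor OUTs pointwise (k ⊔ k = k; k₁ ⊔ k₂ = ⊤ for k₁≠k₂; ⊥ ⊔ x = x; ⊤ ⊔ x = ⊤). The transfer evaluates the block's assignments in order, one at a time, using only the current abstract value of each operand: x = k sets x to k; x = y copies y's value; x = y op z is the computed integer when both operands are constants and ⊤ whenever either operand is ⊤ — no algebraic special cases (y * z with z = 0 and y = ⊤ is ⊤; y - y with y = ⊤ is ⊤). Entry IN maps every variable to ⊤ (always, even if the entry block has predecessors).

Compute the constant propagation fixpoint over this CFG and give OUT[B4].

Per-block solution:
  B0: | IN=(all ⊤) | OUT=(all ⊤)
  B1: | IN=(all ⊤) | OUT={e:3; rest ⊤}
  B2: | IN={e:3; rest ⊤} | OUT={f:6; rest ⊤}
  B3: | IN={f:6; rest ⊤} | OUT={a:2, f:6; rest ⊤}
  B4: | IN={a:2, f:6; rest ⊤} | OUT={f:6; rest ⊤}
  B5: | IN={f:6; rest ⊤} | OUT={e:1, f:6; rest ⊤}
  B6: | IN={f:6; rest ⊤} | OUT={e:-3, f:6; rest ⊤}

Merge at B4: IN[B4] = OUT[B3] = {a: 2, b: ⊤, c: ⊤, d: ⊤, e: ⊤, f: 6}
Applying B4's transfer function to that IN value gives OUT[B4] (row B4 above).

Answer: {a: ⊤, b: ⊤, c: ⊤, d: ⊤, e: ⊤, f: 6}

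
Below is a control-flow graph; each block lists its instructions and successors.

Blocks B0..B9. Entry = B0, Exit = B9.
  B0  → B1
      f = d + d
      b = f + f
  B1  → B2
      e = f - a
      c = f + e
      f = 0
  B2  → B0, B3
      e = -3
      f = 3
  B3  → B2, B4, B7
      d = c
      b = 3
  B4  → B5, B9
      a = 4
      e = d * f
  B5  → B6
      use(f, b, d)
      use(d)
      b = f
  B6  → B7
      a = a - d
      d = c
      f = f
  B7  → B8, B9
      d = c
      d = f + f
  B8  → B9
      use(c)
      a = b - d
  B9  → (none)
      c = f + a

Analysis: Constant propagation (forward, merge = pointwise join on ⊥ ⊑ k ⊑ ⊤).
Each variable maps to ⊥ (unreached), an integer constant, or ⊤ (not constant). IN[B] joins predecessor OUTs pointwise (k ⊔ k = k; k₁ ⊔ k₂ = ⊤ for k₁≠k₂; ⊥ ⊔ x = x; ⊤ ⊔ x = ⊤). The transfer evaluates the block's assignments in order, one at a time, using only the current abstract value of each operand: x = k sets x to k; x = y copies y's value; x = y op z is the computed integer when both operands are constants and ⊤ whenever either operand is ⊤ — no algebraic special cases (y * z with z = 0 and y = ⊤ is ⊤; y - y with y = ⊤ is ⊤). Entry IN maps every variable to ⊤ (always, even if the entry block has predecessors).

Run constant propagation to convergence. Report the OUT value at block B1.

Fixpoint table:
  B0: | IN=(all ⊤) | OUT=(all ⊤)
  B1: | IN=(all ⊤) | OUT={f:0; rest ⊤}
  B2: | IN=(all ⊤) | OUT={e:-3, f:3; rest ⊤}
  B3: | IN={e:-3, f:3; rest ⊤} | OUT={b:3, e:-3, f:3; rest ⊤}
  B4: | IN={b:3, e:-3, f:3; rest ⊤} | OUT={a:4, b:3, f:3; rest ⊤}
  B5: | IN={a:4, b:3, f:3; rest ⊤} | OUT={a:4, b:3, f:3; rest ⊤}
  B6: | IN={a:4, b:3, f:3; rest ⊤} | OUT={b:3, f:3; rest ⊤}
  B7: | IN={b:3, f:3; rest ⊤} | OUT={b:3, d:6, f:3; rest ⊤}
  B8: | IN={b:3, d:6, f:3; rest ⊤} | OUT={a:-3, b:3, d:6, f:3; rest ⊤}
  B9: | IN={b:3, f:3; rest ⊤} | OUT={b:3, f:3; rest ⊤}

Merge at B1: IN[B1] = OUT[B0] = {a: ⊤, b: ⊤, c: ⊤, d: ⊤, e: ⊤, f: ⊤}
Applying B1's transfer function to that IN value gives OUT[B1] (row B1 above).

Answer: {a: ⊤, b: ⊤, c: ⊤, d: ⊤, e: ⊤, f: 0}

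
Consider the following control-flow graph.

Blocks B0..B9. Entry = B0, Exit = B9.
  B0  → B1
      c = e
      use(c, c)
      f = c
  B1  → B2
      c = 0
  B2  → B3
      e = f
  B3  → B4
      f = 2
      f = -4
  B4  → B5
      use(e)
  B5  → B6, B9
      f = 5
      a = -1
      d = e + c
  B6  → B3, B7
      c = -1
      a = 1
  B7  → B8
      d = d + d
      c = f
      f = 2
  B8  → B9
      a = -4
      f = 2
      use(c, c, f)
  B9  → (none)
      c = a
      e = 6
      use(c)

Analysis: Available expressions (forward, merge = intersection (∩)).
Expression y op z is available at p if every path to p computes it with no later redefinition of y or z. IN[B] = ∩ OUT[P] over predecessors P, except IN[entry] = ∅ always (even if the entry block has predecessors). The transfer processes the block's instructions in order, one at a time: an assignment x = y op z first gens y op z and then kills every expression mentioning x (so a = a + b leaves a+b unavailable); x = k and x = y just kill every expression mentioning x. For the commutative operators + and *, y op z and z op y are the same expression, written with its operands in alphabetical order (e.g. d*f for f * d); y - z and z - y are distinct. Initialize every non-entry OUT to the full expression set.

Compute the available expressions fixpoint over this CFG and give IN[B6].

Answer: {c+e}

Derivation:
Fixpoint table:
  B0:  IN={}  OUT={}
  B1:  IN={}  OUT={}
  B2:  IN={}  OUT={}
  B3:  IN={}  OUT={}
  B4:  IN={}  OUT={}
  B5:  IN={}  OUT={c+e}
  B6:  IN={c+e}  OUT={}
  B7:  IN={}  OUT={}
  B8:  IN={}  OUT={}
  B9:  IN={}  OUT={}

Merge at B6: IN[B6] = OUT[B5] = {c+e}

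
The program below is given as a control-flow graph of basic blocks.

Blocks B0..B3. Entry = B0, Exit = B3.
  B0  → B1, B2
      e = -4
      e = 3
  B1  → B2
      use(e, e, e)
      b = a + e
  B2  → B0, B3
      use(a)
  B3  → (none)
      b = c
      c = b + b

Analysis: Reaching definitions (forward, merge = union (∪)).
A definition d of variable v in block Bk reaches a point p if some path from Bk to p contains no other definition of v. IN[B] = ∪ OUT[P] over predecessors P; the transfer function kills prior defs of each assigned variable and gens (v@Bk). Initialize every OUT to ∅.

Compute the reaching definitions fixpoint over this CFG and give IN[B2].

Converged values:
  B0:   IN={b@B1, e@B0}   OUT={b@B1, e@B0}
  B1:   IN={b@B1, e@B0}   OUT={b@B1, e@B0}
  B2:   IN={b@B1, e@B0}   OUT={b@B1, e@B0}
  B3:   IN={b@B1, e@B0}   OUT={b@B3, c@B3, e@B0}

Merge at B2: IN[B2] = OUT[B0] ⊔ OUT[B1] = {b@B1, e@B0}

Answer: {b@B1, e@B0}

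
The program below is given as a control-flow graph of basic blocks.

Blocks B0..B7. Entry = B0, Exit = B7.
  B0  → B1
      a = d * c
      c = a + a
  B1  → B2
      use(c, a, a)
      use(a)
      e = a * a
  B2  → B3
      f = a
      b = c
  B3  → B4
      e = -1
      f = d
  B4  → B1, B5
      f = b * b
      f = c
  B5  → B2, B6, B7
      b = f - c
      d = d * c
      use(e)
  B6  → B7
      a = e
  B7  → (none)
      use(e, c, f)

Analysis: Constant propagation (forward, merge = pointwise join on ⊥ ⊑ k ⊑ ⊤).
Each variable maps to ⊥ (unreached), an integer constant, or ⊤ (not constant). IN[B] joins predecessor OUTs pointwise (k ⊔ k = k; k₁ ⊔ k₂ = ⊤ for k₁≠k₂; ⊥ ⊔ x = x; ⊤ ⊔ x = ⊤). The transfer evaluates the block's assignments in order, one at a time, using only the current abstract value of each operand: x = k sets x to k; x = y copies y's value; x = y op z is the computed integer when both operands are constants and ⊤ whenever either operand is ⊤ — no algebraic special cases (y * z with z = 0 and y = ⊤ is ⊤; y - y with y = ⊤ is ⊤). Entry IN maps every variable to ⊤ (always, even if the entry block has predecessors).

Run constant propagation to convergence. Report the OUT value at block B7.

Answer: {a: ⊤, b: ⊤, c: ⊤, d: ⊤, e: -1, f: ⊤}

Derivation:
Fixpoint table:
  B0:  IN=(all ⊤)  OUT=(all ⊤)
  B1:  IN=(all ⊤)  OUT=(all ⊤)
  B2:  IN=(all ⊤)  OUT=(all ⊤)
  B3:  IN=(all ⊤)  OUT={e:-1; rest ⊤}
  B4:  IN={e:-1; rest ⊤}  OUT={e:-1; rest ⊤}
  B5:  IN={e:-1; rest ⊤}  OUT={e:-1; rest ⊤}
  B6:  IN={e:-1; rest ⊤}  OUT={a:-1, e:-1; rest ⊤}
  B7:  IN={e:-1; rest ⊤}  OUT={e:-1; rest ⊤}

Merge at B7: IN[B7] = OUT[B5] ⊔ OUT[B6] = {a: ⊤, b: ⊤, c: ⊤, d: ⊤, e: -1, f: ⊤}
Applying B7's transfer function to that IN value gives OUT[B7] (row B7 above).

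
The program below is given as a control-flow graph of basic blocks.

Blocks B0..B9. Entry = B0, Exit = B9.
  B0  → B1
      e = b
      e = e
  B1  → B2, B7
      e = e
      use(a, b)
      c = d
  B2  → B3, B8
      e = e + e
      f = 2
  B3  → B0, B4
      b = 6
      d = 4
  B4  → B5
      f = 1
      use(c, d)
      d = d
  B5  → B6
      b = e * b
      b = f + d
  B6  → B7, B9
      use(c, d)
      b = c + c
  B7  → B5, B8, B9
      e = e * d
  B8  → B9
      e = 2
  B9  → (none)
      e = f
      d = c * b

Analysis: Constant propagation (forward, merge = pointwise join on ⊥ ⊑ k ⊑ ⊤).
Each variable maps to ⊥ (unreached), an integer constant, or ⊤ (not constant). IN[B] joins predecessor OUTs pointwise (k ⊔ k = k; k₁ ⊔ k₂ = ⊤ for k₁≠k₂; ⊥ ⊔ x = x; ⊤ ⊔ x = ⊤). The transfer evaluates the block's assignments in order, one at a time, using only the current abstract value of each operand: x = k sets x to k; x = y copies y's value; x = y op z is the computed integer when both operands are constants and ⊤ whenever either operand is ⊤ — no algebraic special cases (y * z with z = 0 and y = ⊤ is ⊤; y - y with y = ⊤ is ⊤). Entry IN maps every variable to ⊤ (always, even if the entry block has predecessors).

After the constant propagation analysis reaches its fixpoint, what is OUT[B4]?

Converged values:
  B0:  IN=(all ⊤)  OUT=(all ⊤)
  B1:  IN=(all ⊤)  OUT=(all ⊤)
  B2:  IN=(all ⊤)  OUT={f:2; rest ⊤}
  B3:  IN={f:2; rest ⊤}  OUT={b:6, d:4, f:2; rest ⊤}
  B4:  IN={b:6, d:4, f:2; rest ⊤}  OUT={b:6, d:4, f:1; rest ⊤}
  B5:  IN=(all ⊤)  OUT=(all ⊤)
  B6:  IN=(all ⊤)  OUT=(all ⊤)
  B7:  IN=(all ⊤)  OUT=(all ⊤)
  B8:  IN=(all ⊤)  OUT={e:2; rest ⊤}
  B9:  IN=(all ⊤)  OUT=(all ⊤)

Merge at B4: IN[B4] = OUT[B3] = {a: ⊤, b: 6, c: ⊤, d: 4, e: ⊤, f: 2}
Applying B4's transfer function to that IN value gives OUT[B4] (row B4 above).

Answer: {a: ⊤, b: 6, c: ⊤, d: 4, e: ⊤, f: 1}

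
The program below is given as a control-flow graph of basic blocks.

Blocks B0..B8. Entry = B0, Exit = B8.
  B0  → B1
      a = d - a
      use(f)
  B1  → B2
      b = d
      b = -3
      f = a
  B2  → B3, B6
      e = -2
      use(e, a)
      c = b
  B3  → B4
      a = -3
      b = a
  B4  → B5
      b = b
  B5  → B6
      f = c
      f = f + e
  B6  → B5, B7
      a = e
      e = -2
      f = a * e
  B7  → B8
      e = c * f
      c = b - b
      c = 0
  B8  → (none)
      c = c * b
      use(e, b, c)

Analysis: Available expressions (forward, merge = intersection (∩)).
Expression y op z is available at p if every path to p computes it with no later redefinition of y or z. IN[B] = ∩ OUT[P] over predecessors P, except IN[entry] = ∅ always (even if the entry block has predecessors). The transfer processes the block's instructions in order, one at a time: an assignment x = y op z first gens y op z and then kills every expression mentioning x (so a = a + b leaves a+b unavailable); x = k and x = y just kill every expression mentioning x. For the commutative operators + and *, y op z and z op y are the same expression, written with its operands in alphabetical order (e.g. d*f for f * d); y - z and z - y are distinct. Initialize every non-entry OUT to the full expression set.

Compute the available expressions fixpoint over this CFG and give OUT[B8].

Fixpoint table:
  B0: | IN={} | OUT={}
  B1: | IN={} | OUT={}
  B2: | IN={} | OUT={}
  B3: | IN={} | OUT={}
  B4: | IN={} | OUT={}
  B5: | IN={} | OUT={}
  B6: | IN={} | OUT={a*e}
  B7: | IN={a*e} | OUT={b-b}
  B8: | IN={b-b} | OUT={b-b}

Merge at B8: IN[B8] = OUT[B7] = {b-b}
Applying B8's transfer function to that IN value gives OUT[B8] (row B8 above).

Answer: {b-b}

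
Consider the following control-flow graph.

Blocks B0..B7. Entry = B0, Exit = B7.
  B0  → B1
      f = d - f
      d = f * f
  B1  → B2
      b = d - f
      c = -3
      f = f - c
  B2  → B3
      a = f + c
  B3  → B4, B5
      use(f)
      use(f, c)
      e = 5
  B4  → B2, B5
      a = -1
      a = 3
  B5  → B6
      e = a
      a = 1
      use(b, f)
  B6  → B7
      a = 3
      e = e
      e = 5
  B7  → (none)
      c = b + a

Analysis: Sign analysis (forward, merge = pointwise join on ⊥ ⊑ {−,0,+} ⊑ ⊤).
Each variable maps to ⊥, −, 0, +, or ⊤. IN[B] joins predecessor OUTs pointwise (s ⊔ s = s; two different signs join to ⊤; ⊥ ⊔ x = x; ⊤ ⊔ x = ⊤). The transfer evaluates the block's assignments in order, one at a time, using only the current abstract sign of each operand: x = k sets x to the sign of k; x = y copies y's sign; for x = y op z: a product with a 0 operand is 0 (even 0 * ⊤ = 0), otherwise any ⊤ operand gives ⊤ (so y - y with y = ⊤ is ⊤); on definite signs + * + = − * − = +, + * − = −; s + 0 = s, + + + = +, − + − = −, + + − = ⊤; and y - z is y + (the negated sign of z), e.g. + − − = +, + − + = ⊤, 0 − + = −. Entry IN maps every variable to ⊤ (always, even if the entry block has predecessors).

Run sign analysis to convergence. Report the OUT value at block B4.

Fixpoint table:
  B0: | IN=(all ⊤) | OUT=(all ⊤)
  B1: | IN=(all ⊤) | OUT={c:-; rest ⊤}
  B2: | IN={c:-; rest ⊤} | OUT={c:-; rest ⊤}
  B3: | IN={c:-; rest ⊤} | OUT={c:-, e:+; rest ⊤}
  B4: | IN={c:-, e:+; rest ⊤} | OUT={a:+, c:-, e:+; rest ⊤}
  B5: | IN={c:-, e:+; rest ⊤} | OUT={a:+, c:-; rest ⊤}
  B6: | IN={a:+, c:-; rest ⊤} | OUT={a:+, c:-, e:+; rest ⊤}
  B7: | IN={a:+, c:-, e:+; rest ⊤} | OUT={a:+, e:+; rest ⊤}

Merge at B4: IN[B4] = OUT[B3] = {a: ⊤, b: ⊤, c: -, d: ⊤, e: +, f: ⊤}
Applying B4's transfer function to that IN value gives OUT[B4] (row B4 above).

Answer: {a: +, b: ⊤, c: -, d: ⊤, e: +, f: ⊤}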